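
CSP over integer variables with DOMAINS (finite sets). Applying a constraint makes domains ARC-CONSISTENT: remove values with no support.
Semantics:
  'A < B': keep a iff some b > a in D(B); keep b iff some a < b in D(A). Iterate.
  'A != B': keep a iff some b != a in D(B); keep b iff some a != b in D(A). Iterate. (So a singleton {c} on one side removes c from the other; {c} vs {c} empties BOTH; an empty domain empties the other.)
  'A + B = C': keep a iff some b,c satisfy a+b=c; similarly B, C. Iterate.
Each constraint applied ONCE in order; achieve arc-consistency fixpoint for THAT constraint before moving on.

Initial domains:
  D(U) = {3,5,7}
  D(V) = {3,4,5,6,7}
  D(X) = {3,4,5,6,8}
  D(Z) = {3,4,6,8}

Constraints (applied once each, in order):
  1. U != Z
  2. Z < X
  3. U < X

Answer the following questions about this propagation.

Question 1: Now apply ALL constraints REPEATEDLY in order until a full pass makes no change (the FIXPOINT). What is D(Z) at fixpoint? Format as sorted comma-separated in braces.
pass 0 (initial): D(Z)={3,4,6,8}
pass 1: X {3,4,5,6,8}->{4,5,6,8}; Z {3,4,6,8}->{3,4,6}
pass 2: no change
Fixpoint after 2 passes: D(Z) = {3,4,6}

Answer: {3,4,6}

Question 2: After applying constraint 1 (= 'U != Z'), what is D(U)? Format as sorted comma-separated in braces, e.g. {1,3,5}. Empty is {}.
Constraint 1 (U != Z) on D(U)={3,5,7} D(Z)={3,4,6,8}: no change
So after constraint 1: D(U) = {3,5,7}

Answer: {3,5,7}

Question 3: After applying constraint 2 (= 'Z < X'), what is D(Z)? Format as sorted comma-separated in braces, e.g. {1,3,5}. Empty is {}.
Constraint 1 (U != Z) on D(U)={3,5,7} D(Z)={3,4,6,8}: no change
Constraint 2 (Z < X) on D(Z)={3,4,6,8} D(X)={3,4,5,6,8}: Z {3,4,6,8}->{3,4,6}; X {3,4,5,6,8}->{4,5,6,8}
So after constraint 2: D(Z) = {3,4,6}

Answer: {3,4,6}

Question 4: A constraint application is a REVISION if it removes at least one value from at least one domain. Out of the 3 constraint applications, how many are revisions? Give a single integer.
Answer: 1

Derivation:
Constraint 1 (U != Z) on D(U)={3,5,7} D(Z)={3,4,6,8}: no change => not a revision
Constraint 2 (Z < X) on D(Z)={3,4,6,8} D(X)={3,4,5,6,8}: Z {3,4,6,8}->{3,4,6}; X {3,4,5,6,8}->{4,5,6,8} => REVISION
Constraint 3 (U < X) on D(U)={3,5,7} D(X)={4,5,6,8}: no change => not a revision
Total revisions = 1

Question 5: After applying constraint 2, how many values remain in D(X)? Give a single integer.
Answer: 4

Derivation:
Constraint 1 (U != Z) on D(U)={3,5,7} D(Z)={3,4,6,8}: no change
Constraint 2 (Z < X) on D(Z)={3,4,6,8} D(X)={3,4,5,6,8}: Z {3,4,6,8}->{3,4,6}; X {3,4,5,6,8}->{4,5,6,8}
So after constraint 2: D(X)={4,5,6,8}, size = 4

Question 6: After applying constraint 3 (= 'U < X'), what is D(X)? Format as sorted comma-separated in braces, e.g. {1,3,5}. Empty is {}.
Answer: {4,5,6,8}

Derivation:
Constraint 1 (U != Z) on D(U)={3,5,7} D(Z)={3,4,6,8}: no change
Constraint 2 (Z < X) on D(Z)={3,4,6,8} D(X)={3,4,5,6,8}: Z {3,4,6,8}->{3,4,6}; X {3,4,5,6,8}->{4,5,6,8}
Constraint 3 (U < X) on D(U)={3,5,7} D(X)={4,5,6,8}: no change
So after constraint 3: D(X) = {4,5,6,8}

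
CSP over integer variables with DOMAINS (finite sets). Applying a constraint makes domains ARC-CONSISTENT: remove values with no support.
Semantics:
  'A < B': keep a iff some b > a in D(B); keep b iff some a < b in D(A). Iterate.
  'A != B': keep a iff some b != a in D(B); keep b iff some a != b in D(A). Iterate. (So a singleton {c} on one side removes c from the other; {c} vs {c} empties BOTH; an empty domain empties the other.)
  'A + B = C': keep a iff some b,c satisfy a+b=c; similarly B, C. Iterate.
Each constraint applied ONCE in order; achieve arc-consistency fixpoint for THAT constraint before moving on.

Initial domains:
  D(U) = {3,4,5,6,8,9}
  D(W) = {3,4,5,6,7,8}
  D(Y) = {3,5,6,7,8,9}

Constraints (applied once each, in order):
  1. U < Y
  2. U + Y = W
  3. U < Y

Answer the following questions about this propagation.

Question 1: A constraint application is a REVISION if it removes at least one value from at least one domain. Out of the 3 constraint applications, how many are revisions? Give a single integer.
Constraint 1 (U < Y) on D(U)={3,4,5,6,8,9} D(Y)={3,5,6,7,8,9}: U {3,4,5,6,8,9}->{3,4,5,6,8}; Y {3,5,6,7,8,9}->{5,6,7,8,9} => REVISION
Constraint 2 (U + Y = W) on D(U)={3,4,5,6,8} D(Y)={5,6,7,8,9} D(W)={3,4,5,6,7,8}: U {3,4,5,6,8}->{3}; Y {5,6,7,8,9}->{5}; W {3,4,5,6,7,8}->{8} => REVISION
Constraint 3 (U < Y) on D(U)={3} D(Y)={5}: no change => not a revision
Total revisions = 2

Answer: 2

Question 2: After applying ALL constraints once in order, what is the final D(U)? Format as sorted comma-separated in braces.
Constraint 1 (U < Y) on D(U)={3,4,5,6,8,9} D(Y)={3,5,6,7,8,9}: U {3,4,5,6,8,9}->{3,4,5,6,8}; Y {3,5,6,7,8,9}->{5,6,7,8,9}
Constraint 2 (U + Y = W) on D(U)={3,4,5,6,8} D(Y)={5,6,7,8,9} D(W)={3,4,5,6,7,8}: U {3,4,5,6,8}->{3}; Y {5,6,7,8,9}->{5}; W {3,4,5,6,7,8}->{8}
Constraint 3 (U < Y) on D(U)={3} D(Y)={5}: no change
So after all 3 constraints: D(U) = {3}

Answer: {3}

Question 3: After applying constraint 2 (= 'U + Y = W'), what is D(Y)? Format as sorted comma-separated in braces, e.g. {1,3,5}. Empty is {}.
Answer: {5}

Derivation:
Constraint 1 (U < Y) on D(U)={3,4,5,6,8,9} D(Y)={3,5,6,7,8,9}: U {3,4,5,6,8,9}->{3,4,5,6,8}; Y {3,5,6,7,8,9}->{5,6,7,8,9}
Constraint 2 (U + Y = W) on D(U)={3,4,5,6,8} D(Y)={5,6,7,8,9} D(W)={3,4,5,6,7,8}: U {3,4,5,6,8}->{3}; Y {5,6,7,8,9}->{5}; W {3,4,5,6,7,8}->{8}
So after constraint 2: D(Y) = {5}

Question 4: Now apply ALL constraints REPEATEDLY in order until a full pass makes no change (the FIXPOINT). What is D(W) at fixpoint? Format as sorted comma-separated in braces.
pass 0 (initial): D(W)={3,4,5,6,7,8}
pass 1: U {3,4,5,6,8,9}->{3}; W {3,4,5,6,7,8}->{8}; Y {3,5,6,7,8,9}->{5}
pass 2: no change
Fixpoint after 2 passes: D(W) = {8}

Answer: {8}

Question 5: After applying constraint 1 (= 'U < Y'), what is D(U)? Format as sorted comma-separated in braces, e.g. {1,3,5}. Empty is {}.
Constraint 1 (U < Y) on D(U)={3,4,5,6,8,9} D(Y)={3,5,6,7,8,9}: U {3,4,5,6,8,9}->{3,4,5,6,8}; Y {3,5,6,7,8,9}->{5,6,7,8,9}
So after constraint 1: D(U) = {3,4,5,6,8}

Answer: {3,4,5,6,8}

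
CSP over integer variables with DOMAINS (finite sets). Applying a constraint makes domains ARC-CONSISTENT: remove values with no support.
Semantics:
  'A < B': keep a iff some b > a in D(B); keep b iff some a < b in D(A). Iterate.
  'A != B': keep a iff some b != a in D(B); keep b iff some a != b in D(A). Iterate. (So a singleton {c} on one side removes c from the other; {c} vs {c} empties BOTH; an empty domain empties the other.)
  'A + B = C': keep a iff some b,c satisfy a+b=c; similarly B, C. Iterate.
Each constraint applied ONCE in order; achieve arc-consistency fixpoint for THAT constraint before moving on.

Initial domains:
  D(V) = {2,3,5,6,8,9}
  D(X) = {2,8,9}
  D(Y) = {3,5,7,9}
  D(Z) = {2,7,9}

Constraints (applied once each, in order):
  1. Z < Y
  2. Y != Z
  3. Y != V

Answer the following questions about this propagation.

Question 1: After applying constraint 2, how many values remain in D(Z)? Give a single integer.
Answer: 2

Derivation:
Constraint 1 (Z < Y) on D(Z)={2,7,9} D(Y)={3,5,7,9}: Z {2,7,9}->{2,7}
Constraint 2 (Y != Z) on D(Y)={3,5,7,9} D(Z)={2,7}: no change
So after constraint 2: D(Z)={2,7}, size = 2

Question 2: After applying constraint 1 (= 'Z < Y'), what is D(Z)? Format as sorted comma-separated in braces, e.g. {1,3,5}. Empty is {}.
Constraint 1 (Z < Y) on D(Z)={2,7,9} D(Y)={3,5,7,9}: Z {2,7,9}->{2,7}
So after constraint 1: D(Z) = {2,7}

Answer: {2,7}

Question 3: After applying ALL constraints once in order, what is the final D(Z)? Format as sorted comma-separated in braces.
Answer: {2,7}

Derivation:
Constraint 1 (Z < Y) on D(Z)={2,7,9} D(Y)={3,5,7,9}: Z {2,7,9}->{2,7}
Constraint 2 (Y != Z) on D(Y)={3,5,7,9} D(Z)={2,7}: no change
Constraint 3 (Y != V) on D(Y)={3,5,7,9} D(V)={2,3,5,6,8,9}: no change
So after all 3 constraints: D(Z) = {2,7}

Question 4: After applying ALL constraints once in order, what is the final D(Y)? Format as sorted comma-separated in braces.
Answer: {3,5,7,9}

Derivation:
Constraint 1 (Z < Y) on D(Z)={2,7,9} D(Y)={3,5,7,9}: Z {2,7,9}->{2,7}
Constraint 2 (Y != Z) on D(Y)={3,5,7,9} D(Z)={2,7}: no change
Constraint 3 (Y != V) on D(Y)={3,5,7,9} D(V)={2,3,5,6,8,9}: no change
So after all 3 constraints: D(Y) = {3,5,7,9}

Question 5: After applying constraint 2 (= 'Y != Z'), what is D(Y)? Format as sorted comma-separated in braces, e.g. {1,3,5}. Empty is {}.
Constraint 1 (Z < Y) on D(Z)={2,7,9} D(Y)={3,5,7,9}: Z {2,7,9}->{2,7}
Constraint 2 (Y != Z) on D(Y)={3,5,7,9} D(Z)={2,7}: no change
So after constraint 2: D(Y) = {3,5,7,9}

Answer: {3,5,7,9}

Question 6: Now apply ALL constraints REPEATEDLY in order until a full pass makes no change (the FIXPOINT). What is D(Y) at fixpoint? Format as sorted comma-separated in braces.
Answer: {3,5,7,9}

Derivation:
pass 0 (initial): D(Y)={3,5,7,9}
pass 1: Z {2,7,9}->{2,7}
pass 2: no change
Fixpoint after 2 passes: D(Y) = {3,5,7,9}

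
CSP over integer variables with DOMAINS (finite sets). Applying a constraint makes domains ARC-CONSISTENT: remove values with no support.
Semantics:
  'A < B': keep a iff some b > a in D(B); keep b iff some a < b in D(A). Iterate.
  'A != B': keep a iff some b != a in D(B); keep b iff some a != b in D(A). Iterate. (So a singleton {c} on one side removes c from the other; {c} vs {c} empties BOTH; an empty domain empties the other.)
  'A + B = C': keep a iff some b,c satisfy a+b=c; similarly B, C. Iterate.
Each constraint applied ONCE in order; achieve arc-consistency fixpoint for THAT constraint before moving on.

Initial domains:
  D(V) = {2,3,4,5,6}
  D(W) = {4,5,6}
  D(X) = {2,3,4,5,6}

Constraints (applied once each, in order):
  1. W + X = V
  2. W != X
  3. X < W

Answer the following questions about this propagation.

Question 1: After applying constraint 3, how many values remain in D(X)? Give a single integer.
Answer: 1

Derivation:
Constraint 1 (W + X = V) on D(W)={4,5,6} D(X)={2,3,4,5,6} D(V)={2,3,4,5,6}: W {4,5,6}->{4}; X {2,3,4,5,6}->{2}; V {2,3,4,5,6}->{6}
Constraint 2 (W != X) on D(W)={4} D(X)={2}: no change
Constraint 3 (X < W) on D(X)={2} D(W)={4}: no change
So after constraint 3: D(X)={2}, size = 1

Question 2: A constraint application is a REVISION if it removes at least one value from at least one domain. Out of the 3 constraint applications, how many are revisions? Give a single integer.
Answer: 1

Derivation:
Constraint 1 (W + X = V) on D(W)={4,5,6} D(X)={2,3,4,5,6} D(V)={2,3,4,5,6}: W {4,5,6}->{4}; X {2,3,4,5,6}->{2}; V {2,3,4,5,6}->{6} => REVISION
Constraint 2 (W != X) on D(W)={4} D(X)={2}: no change => not a revision
Constraint 3 (X < W) on D(X)={2} D(W)={4}: no change => not a revision
Total revisions = 1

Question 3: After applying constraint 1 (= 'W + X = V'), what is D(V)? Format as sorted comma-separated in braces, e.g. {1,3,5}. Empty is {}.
Answer: {6}

Derivation:
Constraint 1 (W + X = V) on D(W)={4,5,6} D(X)={2,3,4,5,6} D(V)={2,3,4,5,6}: W {4,5,6}->{4}; X {2,3,4,5,6}->{2}; V {2,3,4,5,6}->{6}
So after constraint 1: D(V) = {6}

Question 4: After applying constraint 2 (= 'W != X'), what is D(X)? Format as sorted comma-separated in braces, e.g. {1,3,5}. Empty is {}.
Constraint 1 (W + X = V) on D(W)={4,5,6} D(X)={2,3,4,5,6} D(V)={2,3,4,5,6}: W {4,5,6}->{4}; X {2,3,4,5,6}->{2}; V {2,3,4,5,6}->{6}
Constraint 2 (W != X) on D(W)={4} D(X)={2}: no change
So after constraint 2: D(X) = {2}

Answer: {2}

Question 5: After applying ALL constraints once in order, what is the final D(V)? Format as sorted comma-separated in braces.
Answer: {6}

Derivation:
Constraint 1 (W + X = V) on D(W)={4,5,6} D(X)={2,3,4,5,6} D(V)={2,3,4,5,6}: W {4,5,6}->{4}; X {2,3,4,5,6}->{2}; V {2,3,4,5,6}->{6}
Constraint 2 (W != X) on D(W)={4} D(X)={2}: no change
Constraint 3 (X < W) on D(X)={2} D(W)={4}: no change
So after all 3 constraints: D(V) = {6}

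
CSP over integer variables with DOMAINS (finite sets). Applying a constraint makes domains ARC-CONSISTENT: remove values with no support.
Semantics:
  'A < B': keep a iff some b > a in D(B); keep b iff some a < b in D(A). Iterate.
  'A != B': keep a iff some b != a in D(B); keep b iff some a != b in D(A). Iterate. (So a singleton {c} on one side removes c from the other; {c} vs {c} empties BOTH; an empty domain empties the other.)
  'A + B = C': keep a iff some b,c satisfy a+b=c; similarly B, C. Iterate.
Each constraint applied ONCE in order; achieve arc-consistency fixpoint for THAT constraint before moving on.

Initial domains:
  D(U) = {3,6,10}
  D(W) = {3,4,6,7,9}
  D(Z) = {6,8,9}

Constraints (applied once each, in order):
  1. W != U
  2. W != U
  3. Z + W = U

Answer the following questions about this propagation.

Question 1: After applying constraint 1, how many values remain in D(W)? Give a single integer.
Constraint 1 (W != U) on D(W)={3,4,6,7,9} D(U)={3,6,10}: no change
So after constraint 1: D(W)={3,4,6,7,9}, size = 5

Answer: 5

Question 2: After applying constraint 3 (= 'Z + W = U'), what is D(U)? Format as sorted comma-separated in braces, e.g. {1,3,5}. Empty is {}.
Answer: {10}

Derivation:
Constraint 1 (W != U) on D(W)={3,4,6,7,9} D(U)={3,6,10}: no change
Constraint 2 (W != U) on D(W)={3,4,6,7,9} D(U)={3,6,10}: no change
Constraint 3 (Z + W = U) on D(Z)={6,8,9} D(W)={3,4,6,7,9} D(U)={3,6,10}: Z {6,8,9}->{6}; W {3,4,6,7,9}->{4}; U {3,6,10}->{10}
So after constraint 3: D(U) = {10}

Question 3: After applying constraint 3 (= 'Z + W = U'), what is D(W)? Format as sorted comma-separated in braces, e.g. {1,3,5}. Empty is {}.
Answer: {4}

Derivation:
Constraint 1 (W != U) on D(W)={3,4,6,7,9} D(U)={3,6,10}: no change
Constraint 2 (W != U) on D(W)={3,4,6,7,9} D(U)={3,6,10}: no change
Constraint 3 (Z + W = U) on D(Z)={6,8,9} D(W)={3,4,6,7,9} D(U)={3,6,10}: Z {6,8,9}->{6}; W {3,4,6,7,9}->{4}; U {3,6,10}->{10}
So after constraint 3: D(W) = {4}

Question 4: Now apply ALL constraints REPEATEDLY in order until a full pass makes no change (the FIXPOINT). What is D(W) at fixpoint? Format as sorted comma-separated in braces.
Answer: {4}

Derivation:
pass 0 (initial): D(W)={3,4,6,7,9}
pass 1: U {3,6,10}->{10}; W {3,4,6,7,9}->{4}; Z {6,8,9}->{6}
pass 2: no change
Fixpoint after 2 passes: D(W) = {4}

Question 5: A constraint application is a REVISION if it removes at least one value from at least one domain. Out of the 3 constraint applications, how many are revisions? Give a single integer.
Constraint 1 (W != U) on D(W)={3,4,6,7,9} D(U)={3,6,10}: no change => not a revision
Constraint 2 (W != U) on D(W)={3,4,6,7,9} D(U)={3,6,10}: no change => not a revision
Constraint 3 (Z + W = U) on D(Z)={6,8,9} D(W)={3,4,6,7,9} D(U)={3,6,10}: Z {6,8,9}->{6}; W {3,4,6,7,9}->{4}; U {3,6,10}->{10} => REVISION
Total revisions = 1

Answer: 1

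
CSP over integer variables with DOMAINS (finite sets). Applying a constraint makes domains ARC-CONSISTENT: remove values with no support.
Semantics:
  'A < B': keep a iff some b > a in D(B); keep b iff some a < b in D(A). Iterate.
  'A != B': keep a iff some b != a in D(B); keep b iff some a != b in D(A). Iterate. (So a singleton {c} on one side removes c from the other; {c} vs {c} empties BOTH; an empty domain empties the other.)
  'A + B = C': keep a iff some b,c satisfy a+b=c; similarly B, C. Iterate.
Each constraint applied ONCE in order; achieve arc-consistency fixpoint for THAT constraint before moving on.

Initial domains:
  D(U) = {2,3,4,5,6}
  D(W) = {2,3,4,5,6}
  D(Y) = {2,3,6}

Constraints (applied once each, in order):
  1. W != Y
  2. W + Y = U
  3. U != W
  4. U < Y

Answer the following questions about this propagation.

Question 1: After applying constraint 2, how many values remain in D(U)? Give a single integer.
Constraint 1 (W != Y) on D(W)={2,3,4,5,6} D(Y)={2,3,6}: no change
Constraint 2 (W + Y = U) on D(W)={2,3,4,5,6} D(Y)={2,3,6} D(U)={2,3,4,5,6}: W {2,3,4,5,6}->{2,3,4}; Y {2,3,6}->{2,3}; U {2,3,4,5,6}->{4,5,6}
So after constraint 2: D(U)={4,5,6}, size = 3

Answer: 3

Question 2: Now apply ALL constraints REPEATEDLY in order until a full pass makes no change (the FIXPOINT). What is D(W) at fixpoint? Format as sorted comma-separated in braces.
pass 0 (initial): D(W)={2,3,4,5,6}
pass 1: U {2,3,4,5,6}->{}; W {2,3,4,5,6}->{2,3,4}; Y {2,3,6}->{}
pass 2: W {2,3,4}->{}
pass 3: no change
Fixpoint after 3 passes: D(W) = {}

Answer: {}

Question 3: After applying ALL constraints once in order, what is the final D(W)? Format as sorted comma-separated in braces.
Answer: {2,3,4}

Derivation:
Constraint 1 (W != Y) on D(W)={2,3,4,5,6} D(Y)={2,3,6}: no change
Constraint 2 (W + Y = U) on D(W)={2,3,4,5,6} D(Y)={2,3,6} D(U)={2,3,4,5,6}: W {2,3,4,5,6}->{2,3,4}; Y {2,3,6}->{2,3}; U {2,3,4,5,6}->{4,5,6}
Constraint 3 (U != W) on D(U)={4,5,6} D(W)={2,3,4}: no change
Constraint 4 (U < Y) on D(U)={4,5,6} D(Y)={2,3}: U {4,5,6}->{}; Y {2,3}->{}
So after all 4 constraints: D(W) = {2,3,4}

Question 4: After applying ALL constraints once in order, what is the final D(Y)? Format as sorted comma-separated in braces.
Constraint 1 (W != Y) on D(W)={2,3,4,5,6} D(Y)={2,3,6}: no change
Constraint 2 (W + Y = U) on D(W)={2,3,4,5,6} D(Y)={2,3,6} D(U)={2,3,4,5,6}: W {2,3,4,5,6}->{2,3,4}; Y {2,3,6}->{2,3}; U {2,3,4,5,6}->{4,5,6}
Constraint 3 (U != W) on D(U)={4,5,6} D(W)={2,3,4}: no change
Constraint 4 (U < Y) on D(U)={4,5,6} D(Y)={2,3}: U {4,5,6}->{}; Y {2,3}->{}
So after all 4 constraints: D(Y) = {}

Answer: {}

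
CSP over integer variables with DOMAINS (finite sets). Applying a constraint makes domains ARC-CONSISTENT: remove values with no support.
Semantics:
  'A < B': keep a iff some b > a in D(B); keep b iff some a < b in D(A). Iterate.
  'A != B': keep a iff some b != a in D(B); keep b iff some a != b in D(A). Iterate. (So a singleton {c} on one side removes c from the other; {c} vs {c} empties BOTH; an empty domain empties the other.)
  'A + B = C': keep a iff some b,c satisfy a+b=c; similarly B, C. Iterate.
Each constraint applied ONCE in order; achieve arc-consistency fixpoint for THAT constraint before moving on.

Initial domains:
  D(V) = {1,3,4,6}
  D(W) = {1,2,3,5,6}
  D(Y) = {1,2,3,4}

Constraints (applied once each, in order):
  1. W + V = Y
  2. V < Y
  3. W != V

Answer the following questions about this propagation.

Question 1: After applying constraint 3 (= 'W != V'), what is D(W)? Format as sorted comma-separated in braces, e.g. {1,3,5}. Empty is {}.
Answer: {1,2,3}

Derivation:
Constraint 1 (W + V = Y) on D(W)={1,2,3,5,6} D(V)={1,3,4,6} D(Y)={1,2,3,4}: W {1,2,3,5,6}->{1,2,3}; V {1,3,4,6}->{1,3}; Y {1,2,3,4}->{2,3,4}
Constraint 2 (V < Y) on D(V)={1,3} D(Y)={2,3,4}: no change
Constraint 3 (W != V) on D(W)={1,2,3} D(V)={1,3}: no change
So after constraint 3: D(W) = {1,2,3}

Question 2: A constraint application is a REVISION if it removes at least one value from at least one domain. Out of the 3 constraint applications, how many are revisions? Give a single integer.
Answer: 1

Derivation:
Constraint 1 (W + V = Y) on D(W)={1,2,3,5,6} D(V)={1,3,4,6} D(Y)={1,2,3,4}: W {1,2,3,5,6}->{1,2,3}; V {1,3,4,6}->{1,3}; Y {1,2,3,4}->{2,3,4} => REVISION
Constraint 2 (V < Y) on D(V)={1,3} D(Y)={2,3,4}: no change => not a revision
Constraint 3 (W != V) on D(W)={1,2,3} D(V)={1,3}: no change => not a revision
Total revisions = 1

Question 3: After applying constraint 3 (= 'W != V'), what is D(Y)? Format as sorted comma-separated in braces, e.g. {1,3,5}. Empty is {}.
Constraint 1 (W + V = Y) on D(W)={1,2,3,5,6} D(V)={1,3,4,6} D(Y)={1,2,3,4}: W {1,2,3,5,6}->{1,2,3}; V {1,3,4,6}->{1,3}; Y {1,2,3,4}->{2,3,4}
Constraint 2 (V < Y) on D(V)={1,3} D(Y)={2,3,4}: no change
Constraint 3 (W != V) on D(W)={1,2,3} D(V)={1,3}: no change
So after constraint 3: D(Y) = {2,3,4}

Answer: {2,3,4}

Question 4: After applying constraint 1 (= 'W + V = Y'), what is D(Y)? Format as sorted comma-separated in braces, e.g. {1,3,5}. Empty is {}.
Answer: {2,3,4}

Derivation:
Constraint 1 (W + V = Y) on D(W)={1,2,3,5,6} D(V)={1,3,4,6} D(Y)={1,2,3,4}: W {1,2,3,5,6}->{1,2,3}; V {1,3,4,6}->{1,3}; Y {1,2,3,4}->{2,3,4}
So after constraint 1: D(Y) = {2,3,4}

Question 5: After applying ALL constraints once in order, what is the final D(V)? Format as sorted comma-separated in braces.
Answer: {1,3}

Derivation:
Constraint 1 (W + V = Y) on D(W)={1,2,3,5,6} D(V)={1,3,4,6} D(Y)={1,2,3,4}: W {1,2,3,5,6}->{1,2,3}; V {1,3,4,6}->{1,3}; Y {1,2,3,4}->{2,3,4}
Constraint 2 (V < Y) on D(V)={1,3} D(Y)={2,3,4}: no change
Constraint 3 (W != V) on D(W)={1,2,3} D(V)={1,3}: no change
So after all 3 constraints: D(V) = {1,3}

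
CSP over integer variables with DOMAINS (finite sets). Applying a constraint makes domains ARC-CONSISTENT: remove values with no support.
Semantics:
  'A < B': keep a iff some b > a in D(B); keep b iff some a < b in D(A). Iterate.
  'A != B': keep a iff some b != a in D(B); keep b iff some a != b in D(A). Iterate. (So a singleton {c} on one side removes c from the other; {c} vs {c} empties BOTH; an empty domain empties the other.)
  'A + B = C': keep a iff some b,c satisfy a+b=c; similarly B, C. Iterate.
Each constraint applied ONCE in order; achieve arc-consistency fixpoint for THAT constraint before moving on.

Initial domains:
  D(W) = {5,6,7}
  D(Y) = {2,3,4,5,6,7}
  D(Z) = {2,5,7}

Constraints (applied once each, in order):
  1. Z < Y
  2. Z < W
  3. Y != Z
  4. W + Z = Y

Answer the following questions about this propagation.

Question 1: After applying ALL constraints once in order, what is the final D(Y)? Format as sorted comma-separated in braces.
Answer: {7}

Derivation:
Constraint 1 (Z < Y) on D(Z)={2,5,7} D(Y)={2,3,4,5,6,7}: Z {2,5,7}->{2,5}; Y {2,3,4,5,6,7}->{3,4,5,6,7}
Constraint 2 (Z < W) on D(Z)={2,5} D(W)={5,6,7}: no change
Constraint 3 (Y != Z) on D(Y)={3,4,5,6,7} D(Z)={2,5}: no change
Constraint 4 (W + Z = Y) on D(W)={5,6,7} D(Z)={2,5} D(Y)={3,4,5,6,7}: W {5,6,7}->{5}; Z {2,5}->{2}; Y {3,4,5,6,7}->{7}
So after all 4 constraints: D(Y) = {7}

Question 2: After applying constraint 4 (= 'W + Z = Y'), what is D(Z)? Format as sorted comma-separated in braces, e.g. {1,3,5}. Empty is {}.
Constraint 1 (Z < Y) on D(Z)={2,5,7} D(Y)={2,3,4,5,6,7}: Z {2,5,7}->{2,5}; Y {2,3,4,5,6,7}->{3,4,5,6,7}
Constraint 2 (Z < W) on D(Z)={2,5} D(W)={5,6,7}: no change
Constraint 3 (Y != Z) on D(Y)={3,4,5,6,7} D(Z)={2,5}: no change
Constraint 4 (W + Z = Y) on D(W)={5,6,7} D(Z)={2,5} D(Y)={3,4,5,6,7}: W {5,6,7}->{5}; Z {2,5}->{2}; Y {3,4,5,6,7}->{7}
So after constraint 4: D(Z) = {2}

Answer: {2}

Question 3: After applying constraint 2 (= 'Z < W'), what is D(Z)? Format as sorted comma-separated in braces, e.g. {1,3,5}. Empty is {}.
Answer: {2,5}

Derivation:
Constraint 1 (Z < Y) on D(Z)={2,5,7} D(Y)={2,3,4,5,6,7}: Z {2,5,7}->{2,5}; Y {2,3,4,5,6,7}->{3,4,5,6,7}
Constraint 2 (Z < W) on D(Z)={2,5} D(W)={5,6,7}: no change
So after constraint 2: D(Z) = {2,5}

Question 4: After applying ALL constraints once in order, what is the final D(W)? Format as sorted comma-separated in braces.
Answer: {5}

Derivation:
Constraint 1 (Z < Y) on D(Z)={2,5,7} D(Y)={2,3,4,5,6,7}: Z {2,5,7}->{2,5}; Y {2,3,4,5,6,7}->{3,4,5,6,7}
Constraint 2 (Z < W) on D(Z)={2,5} D(W)={5,6,7}: no change
Constraint 3 (Y != Z) on D(Y)={3,4,5,6,7} D(Z)={2,5}: no change
Constraint 4 (W + Z = Y) on D(W)={5,6,7} D(Z)={2,5} D(Y)={3,4,5,6,7}: W {5,6,7}->{5}; Z {2,5}->{2}; Y {3,4,5,6,7}->{7}
So after all 4 constraints: D(W) = {5}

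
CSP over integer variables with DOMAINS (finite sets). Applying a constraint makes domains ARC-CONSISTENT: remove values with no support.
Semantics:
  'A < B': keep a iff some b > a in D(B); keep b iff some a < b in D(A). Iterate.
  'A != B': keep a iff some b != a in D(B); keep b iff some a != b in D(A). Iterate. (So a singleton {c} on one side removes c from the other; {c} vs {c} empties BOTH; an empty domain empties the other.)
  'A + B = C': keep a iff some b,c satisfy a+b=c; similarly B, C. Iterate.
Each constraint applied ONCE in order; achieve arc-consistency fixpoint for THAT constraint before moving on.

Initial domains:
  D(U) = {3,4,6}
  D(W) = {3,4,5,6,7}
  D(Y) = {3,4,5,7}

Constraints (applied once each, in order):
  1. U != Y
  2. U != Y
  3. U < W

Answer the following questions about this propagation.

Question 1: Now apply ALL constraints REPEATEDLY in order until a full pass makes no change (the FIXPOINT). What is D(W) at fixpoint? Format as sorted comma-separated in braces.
Answer: {4,5,6,7}

Derivation:
pass 0 (initial): D(W)={3,4,5,6,7}
pass 1: W {3,4,5,6,7}->{4,5,6,7}
pass 2: no change
Fixpoint after 2 passes: D(W) = {4,5,6,7}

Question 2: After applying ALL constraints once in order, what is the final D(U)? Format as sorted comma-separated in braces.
Answer: {3,4,6}

Derivation:
Constraint 1 (U != Y) on D(U)={3,4,6} D(Y)={3,4,5,7}: no change
Constraint 2 (U != Y) on D(U)={3,4,6} D(Y)={3,4,5,7}: no change
Constraint 3 (U < W) on D(U)={3,4,6} D(W)={3,4,5,6,7}: W {3,4,5,6,7}->{4,5,6,7}
So after all 3 constraints: D(U) = {3,4,6}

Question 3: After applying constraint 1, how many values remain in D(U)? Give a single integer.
Answer: 3

Derivation:
Constraint 1 (U != Y) on D(U)={3,4,6} D(Y)={3,4,5,7}: no change
So after constraint 1: D(U)={3,4,6}, size = 3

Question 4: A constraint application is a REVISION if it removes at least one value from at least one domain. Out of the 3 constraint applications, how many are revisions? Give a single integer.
Constraint 1 (U != Y) on D(U)={3,4,6} D(Y)={3,4,5,7}: no change => not a revision
Constraint 2 (U != Y) on D(U)={3,4,6} D(Y)={3,4,5,7}: no change => not a revision
Constraint 3 (U < W) on D(U)={3,4,6} D(W)={3,4,5,6,7}: W {3,4,5,6,7}->{4,5,6,7} => REVISION
Total revisions = 1

Answer: 1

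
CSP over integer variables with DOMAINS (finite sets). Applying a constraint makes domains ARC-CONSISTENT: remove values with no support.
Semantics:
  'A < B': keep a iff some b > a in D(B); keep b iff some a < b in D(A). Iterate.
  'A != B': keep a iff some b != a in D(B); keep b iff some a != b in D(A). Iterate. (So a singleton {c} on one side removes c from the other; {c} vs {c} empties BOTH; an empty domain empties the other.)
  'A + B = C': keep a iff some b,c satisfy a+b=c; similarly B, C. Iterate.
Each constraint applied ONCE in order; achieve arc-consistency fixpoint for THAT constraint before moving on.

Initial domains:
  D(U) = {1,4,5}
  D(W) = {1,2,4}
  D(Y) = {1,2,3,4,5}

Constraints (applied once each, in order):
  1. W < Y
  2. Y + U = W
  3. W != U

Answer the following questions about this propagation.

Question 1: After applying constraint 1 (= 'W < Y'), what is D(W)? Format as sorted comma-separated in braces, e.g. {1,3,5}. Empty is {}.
Answer: {1,2,4}

Derivation:
Constraint 1 (W < Y) on D(W)={1,2,4} D(Y)={1,2,3,4,5}: Y {1,2,3,4,5}->{2,3,4,5}
So after constraint 1: D(W) = {1,2,4}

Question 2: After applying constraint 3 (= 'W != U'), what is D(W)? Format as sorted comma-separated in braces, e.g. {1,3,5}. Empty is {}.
Answer: {4}

Derivation:
Constraint 1 (W < Y) on D(W)={1,2,4} D(Y)={1,2,3,4,5}: Y {1,2,3,4,5}->{2,3,4,5}
Constraint 2 (Y + U = W) on D(Y)={2,3,4,5} D(U)={1,4,5} D(W)={1,2,4}: Y {2,3,4,5}->{3}; U {1,4,5}->{1}; W {1,2,4}->{4}
Constraint 3 (W != U) on D(W)={4} D(U)={1}: no change
So after constraint 3: D(W) = {4}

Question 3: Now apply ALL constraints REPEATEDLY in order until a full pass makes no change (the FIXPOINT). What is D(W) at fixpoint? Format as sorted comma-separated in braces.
Answer: {}

Derivation:
pass 0 (initial): D(W)={1,2,4}
pass 1: U {1,4,5}->{1}; W {1,2,4}->{4}; Y {1,2,3,4,5}->{3}
pass 2: U {1}->{}; W {4}->{}; Y {3}->{}
pass 3: no change
Fixpoint after 3 passes: D(W) = {}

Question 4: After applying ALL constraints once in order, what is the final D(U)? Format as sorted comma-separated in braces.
Answer: {1}

Derivation:
Constraint 1 (W < Y) on D(W)={1,2,4} D(Y)={1,2,3,4,5}: Y {1,2,3,4,5}->{2,3,4,5}
Constraint 2 (Y + U = W) on D(Y)={2,3,4,5} D(U)={1,4,5} D(W)={1,2,4}: Y {2,3,4,5}->{3}; U {1,4,5}->{1}; W {1,2,4}->{4}
Constraint 3 (W != U) on D(W)={4} D(U)={1}: no change
So after all 3 constraints: D(U) = {1}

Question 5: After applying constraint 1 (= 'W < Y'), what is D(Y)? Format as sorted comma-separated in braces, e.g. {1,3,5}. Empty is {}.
Constraint 1 (W < Y) on D(W)={1,2,4} D(Y)={1,2,3,4,5}: Y {1,2,3,4,5}->{2,3,4,5}
So after constraint 1: D(Y) = {2,3,4,5}

Answer: {2,3,4,5}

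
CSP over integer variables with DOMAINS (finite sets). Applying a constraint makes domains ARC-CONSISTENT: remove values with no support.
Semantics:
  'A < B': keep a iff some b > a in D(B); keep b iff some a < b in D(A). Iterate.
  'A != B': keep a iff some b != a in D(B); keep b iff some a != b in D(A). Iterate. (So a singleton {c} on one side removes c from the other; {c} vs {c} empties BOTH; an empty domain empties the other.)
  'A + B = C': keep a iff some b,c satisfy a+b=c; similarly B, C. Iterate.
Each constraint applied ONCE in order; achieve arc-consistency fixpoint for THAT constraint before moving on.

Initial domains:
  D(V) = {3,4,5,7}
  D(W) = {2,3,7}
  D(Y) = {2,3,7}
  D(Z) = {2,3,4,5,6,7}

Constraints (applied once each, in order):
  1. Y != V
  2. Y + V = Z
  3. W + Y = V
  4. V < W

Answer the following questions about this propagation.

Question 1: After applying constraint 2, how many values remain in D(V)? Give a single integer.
Answer: 3

Derivation:
Constraint 1 (Y != V) on D(Y)={2,3,7} D(V)={3,4,5,7}: no change
Constraint 2 (Y + V = Z) on D(Y)={2,3,7} D(V)={3,4,5,7} D(Z)={2,3,4,5,6,7}: Y {2,3,7}->{2,3}; V {3,4,5,7}->{3,4,5}; Z {2,3,4,5,6,7}->{5,6,7}
So after constraint 2: D(V)={3,4,5}, size = 3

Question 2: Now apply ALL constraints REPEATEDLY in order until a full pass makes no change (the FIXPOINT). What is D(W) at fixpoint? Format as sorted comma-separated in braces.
Answer: {}

Derivation:
pass 0 (initial): D(W)={2,3,7}
pass 1: V {3,4,5,7}->{}; W {2,3,7}->{}; Y {2,3,7}->{2,3}; Z {2,3,4,5,6,7}->{5,6,7}
pass 2: Y {2,3}->{}; Z {5,6,7}->{}
pass 3: no change
Fixpoint after 3 passes: D(W) = {}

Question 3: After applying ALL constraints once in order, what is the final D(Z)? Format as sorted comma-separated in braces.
Answer: {5,6,7}

Derivation:
Constraint 1 (Y != V) on D(Y)={2,3,7} D(V)={3,4,5,7}: no change
Constraint 2 (Y + V = Z) on D(Y)={2,3,7} D(V)={3,4,5,7} D(Z)={2,3,4,5,6,7}: Y {2,3,7}->{2,3}; V {3,4,5,7}->{3,4,5}; Z {2,3,4,5,6,7}->{5,6,7}
Constraint 3 (W + Y = V) on D(W)={2,3,7} D(Y)={2,3} D(V)={3,4,5}: W {2,3,7}->{2,3}; V {3,4,5}->{4,5}
Constraint 4 (V < W) on D(V)={4,5} D(W)={2,3}: V {4,5}->{}; W {2,3}->{}
So after all 4 constraints: D(Z) = {5,6,7}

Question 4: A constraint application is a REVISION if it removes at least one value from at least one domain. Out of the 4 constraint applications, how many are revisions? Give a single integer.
Constraint 1 (Y != V) on D(Y)={2,3,7} D(V)={3,4,5,7}: no change => not a revision
Constraint 2 (Y + V = Z) on D(Y)={2,3,7} D(V)={3,4,5,7} D(Z)={2,3,4,5,6,7}: Y {2,3,7}->{2,3}; V {3,4,5,7}->{3,4,5}; Z {2,3,4,5,6,7}->{5,6,7} => REVISION
Constraint 3 (W + Y = V) on D(W)={2,3,7} D(Y)={2,3} D(V)={3,4,5}: W {2,3,7}->{2,3}; V {3,4,5}->{4,5} => REVISION
Constraint 4 (V < W) on D(V)={4,5} D(W)={2,3}: V {4,5}->{}; W {2,3}->{} => REVISION
Total revisions = 3

Answer: 3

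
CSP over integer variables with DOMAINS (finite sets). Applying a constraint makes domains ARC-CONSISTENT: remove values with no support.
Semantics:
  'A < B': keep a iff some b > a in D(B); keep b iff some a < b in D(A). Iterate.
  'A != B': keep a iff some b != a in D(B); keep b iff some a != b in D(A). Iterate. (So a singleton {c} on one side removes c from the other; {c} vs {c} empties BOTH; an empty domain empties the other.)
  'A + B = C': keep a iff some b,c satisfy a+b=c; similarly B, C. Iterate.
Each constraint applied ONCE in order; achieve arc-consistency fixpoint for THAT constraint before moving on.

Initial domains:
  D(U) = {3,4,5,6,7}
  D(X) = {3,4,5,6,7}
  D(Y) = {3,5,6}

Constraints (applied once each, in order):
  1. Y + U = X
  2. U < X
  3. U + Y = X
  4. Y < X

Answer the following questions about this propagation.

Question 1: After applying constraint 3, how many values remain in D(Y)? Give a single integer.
Constraint 1 (Y + U = X) on D(Y)={3,5,6} D(U)={3,4,5,6,7} D(X)={3,4,5,6,7}: Y {3,5,6}->{3}; U {3,4,5,6,7}->{3,4}; X {3,4,5,6,7}->{6,7}
Constraint 2 (U < X) on D(U)={3,4} D(X)={6,7}: no change
Constraint 3 (U + Y = X) on D(U)={3,4} D(Y)={3} D(X)={6,7}: no change
So after constraint 3: D(Y)={3}, size = 1

Answer: 1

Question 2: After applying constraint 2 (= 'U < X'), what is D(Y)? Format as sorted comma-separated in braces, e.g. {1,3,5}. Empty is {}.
Answer: {3}

Derivation:
Constraint 1 (Y + U = X) on D(Y)={3,5,6} D(U)={3,4,5,6,7} D(X)={3,4,5,6,7}: Y {3,5,6}->{3}; U {3,4,5,6,7}->{3,4}; X {3,4,5,6,7}->{6,7}
Constraint 2 (U < X) on D(U)={3,4} D(X)={6,7}: no change
So after constraint 2: D(Y) = {3}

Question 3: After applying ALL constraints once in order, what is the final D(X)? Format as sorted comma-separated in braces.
Constraint 1 (Y + U = X) on D(Y)={3,5,6} D(U)={3,4,5,6,7} D(X)={3,4,5,6,7}: Y {3,5,6}->{3}; U {3,4,5,6,7}->{3,4}; X {3,4,5,6,7}->{6,7}
Constraint 2 (U < X) on D(U)={3,4} D(X)={6,7}: no change
Constraint 3 (U + Y = X) on D(U)={3,4} D(Y)={3} D(X)={6,7}: no change
Constraint 4 (Y < X) on D(Y)={3} D(X)={6,7}: no change
So after all 4 constraints: D(X) = {6,7}

Answer: {6,7}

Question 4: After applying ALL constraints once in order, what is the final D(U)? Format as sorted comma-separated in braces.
Answer: {3,4}

Derivation:
Constraint 1 (Y + U = X) on D(Y)={3,5,6} D(U)={3,4,5,6,7} D(X)={3,4,5,6,7}: Y {3,5,6}->{3}; U {3,4,5,6,7}->{3,4}; X {3,4,5,6,7}->{6,7}
Constraint 2 (U < X) on D(U)={3,4} D(X)={6,7}: no change
Constraint 3 (U + Y = X) on D(U)={3,4} D(Y)={3} D(X)={6,7}: no change
Constraint 4 (Y < X) on D(Y)={3} D(X)={6,7}: no change
So after all 4 constraints: D(U) = {3,4}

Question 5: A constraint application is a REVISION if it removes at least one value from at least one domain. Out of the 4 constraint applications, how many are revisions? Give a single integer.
Constraint 1 (Y + U = X) on D(Y)={3,5,6} D(U)={3,4,5,6,7} D(X)={3,4,5,6,7}: Y {3,5,6}->{3}; U {3,4,5,6,7}->{3,4}; X {3,4,5,6,7}->{6,7} => REVISION
Constraint 2 (U < X) on D(U)={3,4} D(X)={6,7}: no change => not a revision
Constraint 3 (U + Y = X) on D(U)={3,4} D(Y)={3} D(X)={6,7}: no change => not a revision
Constraint 4 (Y < X) on D(Y)={3} D(X)={6,7}: no change => not a revision
Total revisions = 1

Answer: 1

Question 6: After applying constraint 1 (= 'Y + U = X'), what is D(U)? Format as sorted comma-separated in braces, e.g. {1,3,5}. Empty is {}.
Constraint 1 (Y + U = X) on D(Y)={3,5,6} D(U)={3,4,5,6,7} D(X)={3,4,5,6,7}: Y {3,5,6}->{3}; U {3,4,5,6,7}->{3,4}; X {3,4,5,6,7}->{6,7}
So after constraint 1: D(U) = {3,4}

Answer: {3,4}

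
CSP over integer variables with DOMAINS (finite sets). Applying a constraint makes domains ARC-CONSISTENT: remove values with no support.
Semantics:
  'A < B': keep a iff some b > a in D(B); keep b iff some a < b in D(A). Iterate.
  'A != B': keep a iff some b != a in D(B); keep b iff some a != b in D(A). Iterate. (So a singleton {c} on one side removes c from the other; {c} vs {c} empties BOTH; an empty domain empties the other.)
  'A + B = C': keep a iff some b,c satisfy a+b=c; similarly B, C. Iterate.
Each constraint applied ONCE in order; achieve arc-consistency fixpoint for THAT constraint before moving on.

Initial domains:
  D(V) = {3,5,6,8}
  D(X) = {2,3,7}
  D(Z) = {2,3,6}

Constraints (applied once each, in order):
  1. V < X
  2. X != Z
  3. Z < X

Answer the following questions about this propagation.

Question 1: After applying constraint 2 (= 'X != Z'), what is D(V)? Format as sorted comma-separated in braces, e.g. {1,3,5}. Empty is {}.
Answer: {3,5,6}

Derivation:
Constraint 1 (V < X) on D(V)={3,5,6,8} D(X)={2,3,7}: V {3,5,6,8}->{3,5,6}; X {2,3,7}->{7}
Constraint 2 (X != Z) on D(X)={7} D(Z)={2,3,6}: no change
So after constraint 2: D(V) = {3,5,6}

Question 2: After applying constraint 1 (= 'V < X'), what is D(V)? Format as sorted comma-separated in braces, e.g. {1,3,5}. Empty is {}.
Constraint 1 (V < X) on D(V)={3,5,6,8} D(X)={2,3,7}: V {3,5,6,8}->{3,5,6}; X {2,3,7}->{7}
So after constraint 1: D(V) = {3,5,6}

Answer: {3,5,6}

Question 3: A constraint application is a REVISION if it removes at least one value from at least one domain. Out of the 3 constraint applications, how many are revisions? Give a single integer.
Constraint 1 (V < X) on D(V)={3,5,6,8} D(X)={2,3,7}: V {3,5,6,8}->{3,5,6}; X {2,3,7}->{7} => REVISION
Constraint 2 (X != Z) on D(X)={7} D(Z)={2,3,6}: no change => not a revision
Constraint 3 (Z < X) on D(Z)={2,3,6} D(X)={7}: no change => not a revision
Total revisions = 1

Answer: 1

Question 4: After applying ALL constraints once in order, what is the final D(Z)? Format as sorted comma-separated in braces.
Answer: {2,3,6}

Derivation:
Constraint 1 (V < X) on D(V)={3,5,6,8} D(X)={2,3,7}: V {3,5,6,8}->{3,5,6}; X {2,3,7}->{7}
Constraint 2 (X != Z) on D(X)={7} D(Z)={2,3,6}: no change
Constraint 3 (Z < X) on D(Z)={2,3,6} D(X)={7}: no change
So after all 3 constraints: D(Z) = {2,3,6}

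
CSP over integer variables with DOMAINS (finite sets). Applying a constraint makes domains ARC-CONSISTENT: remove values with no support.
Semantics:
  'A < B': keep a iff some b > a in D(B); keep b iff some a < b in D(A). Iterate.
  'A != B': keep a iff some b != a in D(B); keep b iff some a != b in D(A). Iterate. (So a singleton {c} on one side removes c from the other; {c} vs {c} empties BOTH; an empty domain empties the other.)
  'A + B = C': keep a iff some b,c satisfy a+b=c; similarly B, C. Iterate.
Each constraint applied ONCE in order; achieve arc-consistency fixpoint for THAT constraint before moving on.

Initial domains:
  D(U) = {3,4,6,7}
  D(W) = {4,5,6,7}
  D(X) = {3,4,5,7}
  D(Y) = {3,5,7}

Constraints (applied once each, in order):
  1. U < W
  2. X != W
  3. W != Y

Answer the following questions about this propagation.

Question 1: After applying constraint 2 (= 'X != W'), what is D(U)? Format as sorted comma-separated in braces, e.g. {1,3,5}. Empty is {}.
Constraint 1 (U < W) on D(U)={3,4,6,7} D(W)={4,5,6,7}: U {3,4,6,7}->{3,4,6}
Constraint 2 (X != W) on D(X)={3,4,5,7} D(W)={4,5,6,7}: no change
So after constraint 2: D(U) = {3,4,6}

Answer: {3,4,6}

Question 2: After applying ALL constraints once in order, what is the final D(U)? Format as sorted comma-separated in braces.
Answer: {3,4,6}

Derivation:
Constraint 1 (U < W) on D(U)={3,4,6,7} D(W)={4,5,6,7}: U {3,4,6,7}->{3,4,6}
Constraint 2 (X != W) on D(X)={3,4,5,7} D(W)={4,5,6,7}: no change
Constraint 3 (W != Y) on D(W)={4,5,6,7} D(Y)={3,5,7}: no change
So after all 3 constraints: D(U) = {3,4,6}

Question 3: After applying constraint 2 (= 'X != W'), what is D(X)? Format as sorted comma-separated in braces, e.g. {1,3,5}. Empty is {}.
Answer: {3,4,5,7}

Derivation:
Constraint 1 (U < W) on D(U)={3,4,6,7} D(W)={4,5,6,7}: U {3,4,6,7}->{3,4,6}
Constraint 2 (X != W) on D(X)={3,4,5,7} D(W)={4,5,6,7}: no change
So after constraint 2: D(X) = {3,4,5,7}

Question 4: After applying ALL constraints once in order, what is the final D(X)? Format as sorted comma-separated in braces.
Answer: {3,4,5,7}

Derivation:
Constraint 1 (U < W) on D(U)={3,4,6,7} D(W)={4,5,6,7}: U {3,4,6,7}->{3,4,6}
Constraint 2 (X != W) on D(X)={3,4,5,7} D(W)={4,5,6,7}: no change
Constraint 3 (W != Y) on D(W)={4,5,6,7} D(Y)={3,5,7}: no change
So after all 3 constraints: D(X) = {3,4,5,7}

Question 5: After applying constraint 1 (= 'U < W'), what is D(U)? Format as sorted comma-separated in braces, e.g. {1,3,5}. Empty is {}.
Answer: {3,4,6}

Derivation:
Constraint 1 (U < W) on D(U)={3,4,6,7} D(W)={4,5,6,7}: U {3,4,6,7}->{3,4,6}
So after constraint 1: D(U) = {3,4,6}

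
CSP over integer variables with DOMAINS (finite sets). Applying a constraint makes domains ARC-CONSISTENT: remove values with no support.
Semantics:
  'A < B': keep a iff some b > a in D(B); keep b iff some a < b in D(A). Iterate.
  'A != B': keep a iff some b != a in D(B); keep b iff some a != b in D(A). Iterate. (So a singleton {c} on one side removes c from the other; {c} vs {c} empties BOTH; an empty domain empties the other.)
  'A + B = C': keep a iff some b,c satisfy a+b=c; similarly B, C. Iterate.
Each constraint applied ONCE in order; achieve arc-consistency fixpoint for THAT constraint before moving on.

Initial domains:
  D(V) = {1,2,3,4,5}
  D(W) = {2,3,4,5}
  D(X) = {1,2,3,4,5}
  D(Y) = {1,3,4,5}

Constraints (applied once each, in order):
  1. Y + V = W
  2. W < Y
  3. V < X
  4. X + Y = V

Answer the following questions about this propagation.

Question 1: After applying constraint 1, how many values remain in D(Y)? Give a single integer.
Constraint 1 (Y + V = W) on D(Y)={1,3,4,5} D(V)={1,2,3,4,5} D(W)={2,3,4,5}: Y {1,3,4,5}->{1,3,4}; V {1,2,3,4,5}->{1,2,3,4}
So after constraint 1: D(Y)={1,3,4}, size = 3

Answer: 3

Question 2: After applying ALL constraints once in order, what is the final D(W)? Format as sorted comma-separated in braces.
Answer: {2,3}

Derivation:
Constraint 1 (Y + V = W) on D(Y)={1,3,4,5} D(V)={1,2,3,4,5} D(W)={2,3,4,5}: Y {1,3,4,5}->{1,3,4}; V {1,2,3,4,5}->{1,2,3,4}
Constraint 2 (W < Y) on D(W)={2,3,4,5} D(Y)={1,3,4}: W {2,3,4,5}->{2,3}; Y {1,3,4}->{3,4}
Constraint 3 (V < X) on D(V)={1,2,3,4} D(X)={1,2,3,4,5}: X {1,2,3,4,5}->{2,3,4,5}
Constraint 4 (X + Y = V) on D(X)={2,3,4,5} D(Y)={3,4} D(V)={1,2,3,4}: X {2,3,4,5}->{}; Y {3,4}->{}; V {1,2,3,4}->{}
So after all 4 constraints: D(W) = {2,3}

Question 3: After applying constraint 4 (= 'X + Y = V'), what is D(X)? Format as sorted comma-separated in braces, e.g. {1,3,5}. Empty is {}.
Constraint 1 (Y + V = W) on D(Y)={1,3,4,5} D(V)={1,2,3,4,5} D(W)={2,3,4,5}: Y {1,3,4,5}->{1,3,4}; V {1,2,3,4,5}->{1,2,3,4}
Constraint 2 (W < Y) on D(W)={2,3,4,5} D(Y)={1,3,4}: W {2,3,4,5}->{2,3}; Y {1,3,4}->{3,4}
Constraint 3 (V < X) on D(V)={1,2,3,4} D(X)={1,2,3,4,5}: X {1,2,3,4,5}->{2,3,4,5}
Constraint 4 (X + Y = V) on D(X)={2,3,4,5} D(Y)={3,4} D(V)={1,2,3,4}: X {2,3,4,5}->{}; Y {3,4}->{}; V {1,2,3,4}->{}
So after constraint 4: D(X) = {}

Answer: {}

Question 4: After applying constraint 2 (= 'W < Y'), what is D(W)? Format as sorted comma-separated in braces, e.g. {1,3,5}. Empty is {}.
Answer: {2,3}

Derivation:
Constraint 1 (Y + V = W) on D(Y)={1,3,4,5} D(V)={1,2,3,4,5} D(W)={2,3,4,5}: Y {1,3,4,5}->{1,3,4}; V {1,2,3,4,5}->{1,2,3,4}
Constraint 2 (W < Y) on D(W)={2,3,4,5} D(Y)={1,3,4}: W {2,3,4,5}->{2,3}; Y {1,3,4}->{3,4}
So after constraint 2: D(W) = {2,3}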